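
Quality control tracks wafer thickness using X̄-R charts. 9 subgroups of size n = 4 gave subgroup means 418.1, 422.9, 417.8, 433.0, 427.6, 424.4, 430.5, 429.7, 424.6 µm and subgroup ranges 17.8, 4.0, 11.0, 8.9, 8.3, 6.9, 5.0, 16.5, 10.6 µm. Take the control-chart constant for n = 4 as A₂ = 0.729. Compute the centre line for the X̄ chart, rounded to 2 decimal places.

425.40

X̄̄ = (418.1 + 422.9 + 417.8 + 433.0 + 427.6 + 424.4 + 430.5 + 429.7 + 424.6) / 9 = 3828.6000 / 9 = 425.4000
CL = X̄̄ = 425.4000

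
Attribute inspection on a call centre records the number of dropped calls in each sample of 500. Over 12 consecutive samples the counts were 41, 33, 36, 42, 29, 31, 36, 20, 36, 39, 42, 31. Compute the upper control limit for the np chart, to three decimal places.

51.707

p̄ = Σdᵢ / (k·n) = 416 / (12 × 500) = 0.06933
UCL = np̄ + 3·√(np̄(1−p̄)) = 34.6667 + 3 × √(34.6667×0.93067) = 34.6667 + 3 × 5.6801 = 51.7069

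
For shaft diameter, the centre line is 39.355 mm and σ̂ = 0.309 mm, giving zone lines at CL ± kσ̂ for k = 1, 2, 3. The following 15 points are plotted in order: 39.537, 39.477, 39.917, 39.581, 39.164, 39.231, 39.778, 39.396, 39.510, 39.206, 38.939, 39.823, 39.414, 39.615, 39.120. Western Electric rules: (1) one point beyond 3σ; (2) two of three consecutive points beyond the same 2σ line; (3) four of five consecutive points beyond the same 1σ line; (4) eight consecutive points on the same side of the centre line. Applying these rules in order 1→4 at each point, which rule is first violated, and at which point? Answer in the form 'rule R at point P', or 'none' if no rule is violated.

none

Zone of each point (C = within 1σ̂, B = 1σ̂–2σ̂, A = 2σ̂–3σ̂, * = beyond 3σ̂; sign = side of CL): 1:+C, 2:+C, 3:+B, 4:+C, 5:-C, 6:-C, 7:+B, 8:+C, 9:+C, 10:-C, 11:-B, 12:+B, 13:+C, 14:+C, 15:-C
No rule fires across all 15 points.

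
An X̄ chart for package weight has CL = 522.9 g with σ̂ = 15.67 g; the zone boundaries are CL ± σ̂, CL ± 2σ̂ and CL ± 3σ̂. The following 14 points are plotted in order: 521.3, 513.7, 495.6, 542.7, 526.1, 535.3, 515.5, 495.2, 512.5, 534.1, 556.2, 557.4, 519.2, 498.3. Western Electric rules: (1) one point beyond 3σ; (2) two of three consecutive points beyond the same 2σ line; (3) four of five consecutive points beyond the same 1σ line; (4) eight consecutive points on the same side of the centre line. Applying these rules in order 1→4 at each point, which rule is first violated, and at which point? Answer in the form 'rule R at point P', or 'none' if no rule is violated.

rule 2 at point 12

Zone of each point (C = within 1σ̂, B = 1σ̂–2σ̂, A = 2σ̂–3σ̂, * = beyond 3σ̂; sign = side of CL): 1:-C, 2:-C, 3:-B, 4:+B, 5:+C, 6:+C, 7:-C, 8:-B, 9:-C, 10:+C, 11:+A, 12:+A, 13:-C, 14:-B
Rule 2 (two of three consecutive points beyond the same 2σ limit) is satisfied at point 12.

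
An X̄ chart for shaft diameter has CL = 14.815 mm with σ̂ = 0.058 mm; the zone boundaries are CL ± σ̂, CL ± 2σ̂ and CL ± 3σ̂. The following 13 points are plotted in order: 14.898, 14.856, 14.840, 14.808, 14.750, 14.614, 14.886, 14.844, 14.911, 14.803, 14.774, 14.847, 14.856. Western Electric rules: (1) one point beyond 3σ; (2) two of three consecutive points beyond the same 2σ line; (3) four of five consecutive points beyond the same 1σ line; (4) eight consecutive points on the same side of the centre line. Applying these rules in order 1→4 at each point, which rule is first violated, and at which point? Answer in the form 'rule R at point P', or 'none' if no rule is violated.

Zone of each point (C = within 1σ̂, B = 1σ̂–2σ̂, A = 2σ̂–3σ̂, * = beyond 3σ̂; sign = side of CL): 1:+B, 2:+C, 3:+C, 4:-C, 5:-B, 6:-*, 7:+B, 8:+C, 9:+B, 10:-C, 11:-C, 12:+C, 13:+C
Rule 1 (one point beyond the 3σ limits) is satisfied at point 6.

rule 1 at point 6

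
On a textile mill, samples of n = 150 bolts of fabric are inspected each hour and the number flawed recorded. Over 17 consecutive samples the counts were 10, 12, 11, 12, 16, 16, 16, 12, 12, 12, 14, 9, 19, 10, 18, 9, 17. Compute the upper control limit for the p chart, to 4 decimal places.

0.1577

p̄ = Σdᵢ / (k·n) = 225 / (17 × 150) = 0.08824
UCL = p̄ + 3·√(p̄(1−p̄)/n) = 0.08824 + 3 × √(0.08824×0.91176/150) = 0.08824 + 3 × 0.02316 = 0.15771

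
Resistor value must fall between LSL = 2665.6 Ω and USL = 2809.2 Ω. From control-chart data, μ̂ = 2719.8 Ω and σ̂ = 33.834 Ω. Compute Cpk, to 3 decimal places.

0.534

Cpu = (USL − μ̂) / (3σ̂) = (2809.2 − 2719.8) / (3 × 33.834) = 0.8808; Cpl = (μ̂ − LSL) / (3σ̂) = (2719.8 − 2665.6) / (3 × 33.834) = 0.5340; Cpk = min(Cpu, Cpl) = 0.5340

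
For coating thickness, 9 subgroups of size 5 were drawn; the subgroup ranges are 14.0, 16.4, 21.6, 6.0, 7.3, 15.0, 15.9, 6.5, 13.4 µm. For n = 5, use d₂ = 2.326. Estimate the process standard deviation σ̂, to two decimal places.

R̄ = (14.0 + 16.4 + 21.6 + 6.0 + 7.3 + 15.0 + 15.9 + 6.5 + 13.4) / 9 = 12.9000
σ̂ = R̄ / d₂ = 12.9000 / 2.326 = 5.5460

5.55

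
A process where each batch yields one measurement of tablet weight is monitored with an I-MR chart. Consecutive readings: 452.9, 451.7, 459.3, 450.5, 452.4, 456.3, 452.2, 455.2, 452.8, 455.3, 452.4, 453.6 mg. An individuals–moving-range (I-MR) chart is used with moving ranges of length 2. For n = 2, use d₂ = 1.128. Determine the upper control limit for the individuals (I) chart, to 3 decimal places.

X̄ = (452.9 + 451.7 + 459.3 + 450.5 + 452.4 + 456.3 + 452.2 + 455.2 + 452.8 + 455.3 + 452.4 + 453.6) / 12 = 453.7167
Moving ranges: 1.2, 7.6, 8.8, 1.9, 3.9, 4.1, 3.0, 2.4, 2.5, 2.9, 1.2; M̄R̄ = 39.5000 / 11 = 3.5909
UCL = X̄ + 3·M̄R̄/d₂ = 453.7167 + 3 × 3.5909 / 1.128 = 463.2670

463.267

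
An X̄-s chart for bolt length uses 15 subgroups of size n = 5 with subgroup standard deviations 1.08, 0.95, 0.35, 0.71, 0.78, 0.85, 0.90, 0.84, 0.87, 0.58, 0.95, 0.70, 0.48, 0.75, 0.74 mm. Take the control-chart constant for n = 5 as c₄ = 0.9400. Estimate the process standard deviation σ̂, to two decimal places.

s̄ = (1.08 + 0.95 + 0.35 + 0.71 + 0.78 + 0.85 + 0.90 + 0.84 + 0.87 + 0.58 + 0.95 + 0.70 + 0.48 + 0.75 + 0.74) / 15 = 0.7687
σ̂ = s̄ / c₄ = 0.7687 / 0.9400 = 0.8177

0.82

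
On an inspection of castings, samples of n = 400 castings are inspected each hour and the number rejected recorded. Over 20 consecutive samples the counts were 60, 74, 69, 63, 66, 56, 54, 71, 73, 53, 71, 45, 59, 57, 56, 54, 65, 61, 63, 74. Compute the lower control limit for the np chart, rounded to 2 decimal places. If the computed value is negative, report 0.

40.46

p̄ = Σdᵢ / (k·n) = 1244 / (20 × 400) = 0.15550
LCL = np̄ − 3·√(np̄(1−p̄)) = 62.2000 − 3 × 7.2476 = 40.4572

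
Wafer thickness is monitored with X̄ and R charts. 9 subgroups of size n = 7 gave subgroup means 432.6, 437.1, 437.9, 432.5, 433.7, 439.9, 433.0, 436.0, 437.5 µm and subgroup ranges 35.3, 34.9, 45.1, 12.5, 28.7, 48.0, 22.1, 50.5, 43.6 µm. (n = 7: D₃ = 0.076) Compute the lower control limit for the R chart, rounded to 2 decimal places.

R̄ = (35.3 + 34.9 + 45.1 + 12.5 + 28.7 + 48.0 + 22.1 + 50.5 + 43.6) / 9 = 320.7000 / 9 = 35.6333
LCL_R = D₃·R̄ = 0.076 × 35.6333 = 2.7081

2.71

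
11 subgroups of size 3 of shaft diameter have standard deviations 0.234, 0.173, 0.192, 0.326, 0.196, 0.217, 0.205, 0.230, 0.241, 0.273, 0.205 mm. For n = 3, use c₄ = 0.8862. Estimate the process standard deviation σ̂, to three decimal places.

s̄ = (0.234 + 0.173 + 0.192 + 0.326 + 0.196 + 0.217 + 0.205 + 0.230 + 0.241 + 0.273 + 0.205) / 11 = 0.2265
σ̂ = s̄ / c₄ = 0.2265 / 0.8862 = 0.2556

0.256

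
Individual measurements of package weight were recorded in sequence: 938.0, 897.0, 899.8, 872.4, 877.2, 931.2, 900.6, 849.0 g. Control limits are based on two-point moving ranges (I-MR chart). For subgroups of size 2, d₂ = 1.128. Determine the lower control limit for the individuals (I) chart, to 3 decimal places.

815.027

X̄ = (938.0 + 897.0 + 899.8 + 872.4 + 877.2 + 931.2 + 900.6 + 849.0) / 8 = 895.6500
Moving ranges: 41.0, 2.8, 27.4, 4.8, 54.0, 30.6, 51.6; M̄R̄ = 212.2000 / 7 = 30.3143
LCL = X̄ − 3·M̄R̄/d₂ = 895.6500 − 3 × 30.3143 / 1.128 = 815.0269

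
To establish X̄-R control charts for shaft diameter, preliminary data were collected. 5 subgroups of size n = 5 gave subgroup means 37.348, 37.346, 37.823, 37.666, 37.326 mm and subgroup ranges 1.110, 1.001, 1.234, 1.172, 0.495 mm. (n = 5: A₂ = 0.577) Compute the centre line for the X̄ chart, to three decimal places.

37.502

X̄̄ = (37.348 + 37.346 + 37.823 + 37.666 + 37.326) / 5 = 187.5090 / 5 = 37.5018
CL = X̄̄ = 37.5018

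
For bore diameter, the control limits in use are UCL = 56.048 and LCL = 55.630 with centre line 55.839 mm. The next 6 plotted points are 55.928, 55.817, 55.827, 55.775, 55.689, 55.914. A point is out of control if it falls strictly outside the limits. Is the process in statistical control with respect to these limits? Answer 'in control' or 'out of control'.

in control

All 6 points lie within [55.630, 56.048].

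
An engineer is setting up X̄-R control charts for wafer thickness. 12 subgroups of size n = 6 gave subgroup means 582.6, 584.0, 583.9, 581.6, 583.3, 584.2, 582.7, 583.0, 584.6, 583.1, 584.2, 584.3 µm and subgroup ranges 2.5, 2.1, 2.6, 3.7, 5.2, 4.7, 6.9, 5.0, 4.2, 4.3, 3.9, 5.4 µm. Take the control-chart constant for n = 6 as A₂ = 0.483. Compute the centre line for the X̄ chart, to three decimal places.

X̄̄ = (582.6 + 584.0 + 583.9 + 581.6 + 583.3 + 584.2 + 582.7 + 583.0 + 584.6 + 583.1 + 584.2 + 584.3) / 12 = 7001.5000 / 12 = 583.4583
CL = X̄̄ = 583.4583

583.458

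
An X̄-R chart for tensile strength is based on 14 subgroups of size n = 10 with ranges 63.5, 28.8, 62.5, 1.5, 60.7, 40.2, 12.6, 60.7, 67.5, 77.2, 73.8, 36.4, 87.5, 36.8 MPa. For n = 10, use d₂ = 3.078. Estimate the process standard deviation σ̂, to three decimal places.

R̄ = (63.5 + 28.8 + 62.5 + 1.5 + 60.7 + 40.2 + 12.6 + 60.7 + 67.5 + 77.2 + 73.8 + 36.4 + 87.5 + 36.8) / 14 = 50.6929
σ̂ = R̄ / d₂ = 50.6929 / 3.078 = 16.4694

16.469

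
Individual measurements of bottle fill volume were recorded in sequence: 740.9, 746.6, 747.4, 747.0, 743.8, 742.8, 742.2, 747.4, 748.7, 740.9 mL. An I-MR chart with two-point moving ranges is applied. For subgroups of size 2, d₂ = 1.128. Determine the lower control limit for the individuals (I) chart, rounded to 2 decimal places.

737.09

X̄ = (740.9 + 746.6 + 747.4 + 747.0 + 743.8 + 742.8 + 742.2 + 747.4 + 748.7 + 740.9) / 10 = 744.7700
Moving ranges: 5.7, 0.8, 0.4, 3.2, 1.0, 0.6, 5.2, 1.3, 7.8; M̄R̄ = 26.0000 / 9 = 2.8889
LCL = X̄ − 3·M̄R̄/d₂ = 744.7700 − 3 × 2.8889 / 1.128 = 737.0868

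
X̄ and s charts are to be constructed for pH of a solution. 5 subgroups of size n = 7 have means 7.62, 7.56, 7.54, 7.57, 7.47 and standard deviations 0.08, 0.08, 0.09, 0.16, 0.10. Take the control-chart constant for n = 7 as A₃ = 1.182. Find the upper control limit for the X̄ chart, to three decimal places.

X̄̄ = (7.62 + 7.56 + 7.54 + 7.57 + 7.47) / 5 = 7.5520
s̄ = (0.08 + 0.08 + 0.09 + 0.16 + 0.10) / 5 = 0.1020
UCL = X̄̄ + A₃·s̄ = 7.5520 + 1.182 × 0.1020 = 7.6726

7.673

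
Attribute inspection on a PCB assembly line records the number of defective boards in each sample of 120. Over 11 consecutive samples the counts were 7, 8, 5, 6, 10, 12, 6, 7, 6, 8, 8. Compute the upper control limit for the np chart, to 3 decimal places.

p̄ = Σdᵢ / (k·n) = 83 / (11 × 120) = 0.06288
UCL = np̄ + 3·√(np̄(1−p̄)) = 7.5455 + 3 × √(7.5455×0.93712) = 7.5455 + 3 × 2.6591 = 15.5229

15.523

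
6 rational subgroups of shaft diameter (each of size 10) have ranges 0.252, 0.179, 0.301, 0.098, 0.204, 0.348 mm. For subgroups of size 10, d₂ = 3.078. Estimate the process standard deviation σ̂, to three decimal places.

0.075

R̄ = (0.252 + 0.179 + 0.301 + 0.098 + 0.204 + 0.348) / 6 = 0.2303
σ̂ = R̄ / d₂ = 0.2303 / 3.078 = 0.0748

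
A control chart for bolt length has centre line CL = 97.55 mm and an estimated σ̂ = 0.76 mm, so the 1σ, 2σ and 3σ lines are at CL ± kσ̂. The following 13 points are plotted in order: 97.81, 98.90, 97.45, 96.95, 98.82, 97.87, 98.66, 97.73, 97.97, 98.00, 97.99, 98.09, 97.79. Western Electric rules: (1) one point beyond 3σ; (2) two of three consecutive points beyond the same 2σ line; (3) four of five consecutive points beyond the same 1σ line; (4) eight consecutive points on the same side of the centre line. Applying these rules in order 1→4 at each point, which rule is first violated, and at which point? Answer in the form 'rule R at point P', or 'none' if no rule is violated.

Zone of each point (C = within 1σ̂, B = 1σ̂–2σ̂, A = 2σ̂–3σ̂, * = beyond 3σ̂; sign = side of CL): 1:+C, 2:+B, 3:-C, 4:-C, 5:+B, 6:+C, 7:+B, 8:+C, 9:+C, 10:+C, 11:+C, 12:+C, 13:+C
Rule 4 (eight consecutive points on the same side of the centre line) is satisfied at point 12.

rule 4 at point 12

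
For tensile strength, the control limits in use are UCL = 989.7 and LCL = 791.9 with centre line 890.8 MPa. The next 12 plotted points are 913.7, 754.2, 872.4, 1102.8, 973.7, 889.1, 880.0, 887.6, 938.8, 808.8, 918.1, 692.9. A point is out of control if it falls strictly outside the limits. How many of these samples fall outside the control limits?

Compare each point to [791.9, 989.7]: sample 2 = 754.2 < LCL; sample 4 = 1102.8 > UCL; sample 12 = 692.9 < LCL.

3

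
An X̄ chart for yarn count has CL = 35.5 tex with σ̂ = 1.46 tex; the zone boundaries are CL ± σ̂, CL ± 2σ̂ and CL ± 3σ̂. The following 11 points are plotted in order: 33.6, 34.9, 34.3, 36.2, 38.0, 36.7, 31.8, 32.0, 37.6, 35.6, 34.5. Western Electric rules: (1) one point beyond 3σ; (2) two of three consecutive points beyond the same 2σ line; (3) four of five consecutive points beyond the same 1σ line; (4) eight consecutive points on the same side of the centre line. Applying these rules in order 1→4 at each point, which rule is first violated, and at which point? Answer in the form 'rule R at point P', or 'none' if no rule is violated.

rule 2 at point 8

Zone of each point (C = within 1σ̂, B = 1σ̂–2σ̂, A = 2σ̂–3σ̂, * = beyond 3σ̂; sign = side of CL): 1:-B, 2:-C, 3:-C, 4:+C, 5:+B, 6:+C, 7:-A, 8:-A, 9:+B, 10:+C, 11:-C
Rule 2 (two of three consecutive points beyond the same 2σ limit) is satisfied at point 8.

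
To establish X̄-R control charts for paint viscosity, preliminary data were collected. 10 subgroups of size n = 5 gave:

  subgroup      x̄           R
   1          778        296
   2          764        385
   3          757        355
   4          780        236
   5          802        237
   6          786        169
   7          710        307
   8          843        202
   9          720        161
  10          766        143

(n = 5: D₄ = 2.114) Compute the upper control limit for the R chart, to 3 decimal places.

526.597

R̄ = (296 + 385 + 355 + 236 + 237 + 169 + 307 + 202 + 161 + 143) / 10 = 2491.0000 / 10 = 249.1000
UCL_R = D₄·R̄ = 2.114 × 249.1000 = 526.5974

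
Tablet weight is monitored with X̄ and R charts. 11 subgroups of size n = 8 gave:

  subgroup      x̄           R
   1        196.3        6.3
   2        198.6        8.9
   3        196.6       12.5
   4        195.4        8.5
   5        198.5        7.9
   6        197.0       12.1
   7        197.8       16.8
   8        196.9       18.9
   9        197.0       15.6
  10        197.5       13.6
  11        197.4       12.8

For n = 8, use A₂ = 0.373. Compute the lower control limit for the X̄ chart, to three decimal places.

X̄̄ = (196.3 + 198.6 + 196.6 + 195.4 + 198.5 + 197.0 + 197.8 + 196.9 + 197.0 + 197.5 + 197.4) / 11 = 2169.0000 / 11 = 197.1818
R̄ = (6.3 + 8.9 + 12.5 + 8.5 + 7.9 + 12.1 + 16.8 + 18.9 + 15.6 + 13.6 + 12.8) / 11 = 133.9000 / 11 = 12.1727
LCL = X̄̄ − A₂·R̄ = 197.1818 − 0.373 × 12.1727 = 192.6414

192.641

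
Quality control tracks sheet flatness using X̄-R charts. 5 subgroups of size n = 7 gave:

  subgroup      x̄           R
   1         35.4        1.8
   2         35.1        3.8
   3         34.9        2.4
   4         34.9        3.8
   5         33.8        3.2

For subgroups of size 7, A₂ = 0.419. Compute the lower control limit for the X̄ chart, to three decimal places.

X̄̄ = (35.4 + 35.1 + 34.9 + 34.9 + 33.8) / 5 = 174.1000 / 5 = 34.8200
R̄ = (1.8 + 3.8 + 2.4 + 3.8 + 3.2) / 5 = 15.0000 / 5 = 3.0000
LCL = X̄̄ − A₂·R̄ = 34.8200 − 0.419 × 3.0000 = 33.5630

33.563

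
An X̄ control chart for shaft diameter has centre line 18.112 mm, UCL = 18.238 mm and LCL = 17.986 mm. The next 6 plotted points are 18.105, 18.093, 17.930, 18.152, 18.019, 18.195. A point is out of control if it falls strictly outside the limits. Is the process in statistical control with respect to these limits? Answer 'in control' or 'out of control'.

Compare each point to [17.986, 18.238]: sample 3 = 17.930 < LCL.

out of control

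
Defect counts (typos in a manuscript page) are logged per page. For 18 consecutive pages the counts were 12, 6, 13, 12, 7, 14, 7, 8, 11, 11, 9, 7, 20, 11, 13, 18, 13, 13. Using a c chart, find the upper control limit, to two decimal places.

c̄ = (12 + 6 + 13 + 12 + 7 + 14 + 7 + 8 + 11 + 11 + 9 + 7 + 20 + 11 + 13 + 18 + 13 + 13) / 18 = 205 / 18 = 11.3889
UCL = c̄ + 3√c̄ = 11.3889 + 3 × √11.3889 = 11.3889 + 3 × 3.3747 = 21.5131

21.51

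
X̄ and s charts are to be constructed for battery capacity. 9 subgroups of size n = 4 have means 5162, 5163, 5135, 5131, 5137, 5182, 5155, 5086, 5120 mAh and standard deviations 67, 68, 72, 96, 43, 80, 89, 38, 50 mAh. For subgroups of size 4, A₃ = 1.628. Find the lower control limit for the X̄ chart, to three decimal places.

5032.146

X̄̄ = (5162 + 5163 + 5135 + 5131 + 5137 + 5182 + 5155 + 5086 + 5120) / 9 = 5141.2222
s̄ = (67 + 68 + 72 + 96 + 43 + 80 + 89 + 38 + 50) / 9 = 67.0000
LCL = X̄̄ − A₃·s̄ = 5141.2222 − 1.628 × 67.0000 = 5032.1462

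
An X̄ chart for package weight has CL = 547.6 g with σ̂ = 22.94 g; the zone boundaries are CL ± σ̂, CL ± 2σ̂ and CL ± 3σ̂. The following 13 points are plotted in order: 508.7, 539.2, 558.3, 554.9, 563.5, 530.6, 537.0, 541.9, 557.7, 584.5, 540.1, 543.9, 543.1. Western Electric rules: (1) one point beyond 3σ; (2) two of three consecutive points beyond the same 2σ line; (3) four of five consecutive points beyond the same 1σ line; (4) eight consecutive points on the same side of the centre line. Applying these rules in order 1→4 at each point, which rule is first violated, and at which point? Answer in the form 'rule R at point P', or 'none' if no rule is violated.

none

Zone of each point (C = within 1σ̂, B = 1σ̂–2σ̂, A = 2σ̂–3σ̂, * = beyond 3σ̂; sign = side of CL): 1:-B, 2:-C, 3:+C, 4:+C, 5:+C, 6:-C, 7:-C, 8:-C, 9:+C, 10:+B, 11:-C, 12:-C, 13:-C
No rule fires across all 13 points.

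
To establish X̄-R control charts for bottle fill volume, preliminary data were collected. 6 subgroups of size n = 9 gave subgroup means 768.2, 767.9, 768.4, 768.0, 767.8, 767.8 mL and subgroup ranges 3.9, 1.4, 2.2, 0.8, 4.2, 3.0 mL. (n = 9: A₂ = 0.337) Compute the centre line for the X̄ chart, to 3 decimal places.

X̄̄ = (768.2 + 767.9 + 768.4 + 768.0 + 767.8 + 767.8) / 6 = 4608.1000 / 6 = 768.0167
CL = X̄̄ = 768.0167

768.017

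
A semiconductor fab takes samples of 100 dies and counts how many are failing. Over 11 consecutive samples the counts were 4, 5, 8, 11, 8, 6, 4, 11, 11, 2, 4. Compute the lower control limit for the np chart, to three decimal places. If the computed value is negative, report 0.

0.000

p̄ = Σdᵢ / (k·n) = 74 / (11 × 100) = 0.06727
LCL = np̄ − 3·√(np̄(1−p̄)) = 6.7273 − 3 × 2.5049 = -0.7875 → 0 (negative, so LCL = 0)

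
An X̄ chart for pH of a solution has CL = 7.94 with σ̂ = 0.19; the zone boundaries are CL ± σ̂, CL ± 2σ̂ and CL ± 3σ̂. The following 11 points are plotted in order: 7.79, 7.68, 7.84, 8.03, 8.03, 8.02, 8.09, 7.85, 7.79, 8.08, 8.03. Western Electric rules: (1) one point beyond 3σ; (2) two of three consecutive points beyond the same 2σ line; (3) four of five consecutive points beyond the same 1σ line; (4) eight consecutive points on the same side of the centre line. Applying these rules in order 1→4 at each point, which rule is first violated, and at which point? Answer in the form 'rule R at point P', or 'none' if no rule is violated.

Zone of each point (C = within 1σ̂, B = 1σ̂–2σ̂, A = 2σ̂–3σ̂, * = beyond 3σ̂; sign = side of CL): 1:-C, 2:-B, 3:-C, 4:+C, 5:+C, 6:+C, 7:+C, 8:-C, 9:-C, 10:+C, 11:+C
No rule fires across all 11 points.

none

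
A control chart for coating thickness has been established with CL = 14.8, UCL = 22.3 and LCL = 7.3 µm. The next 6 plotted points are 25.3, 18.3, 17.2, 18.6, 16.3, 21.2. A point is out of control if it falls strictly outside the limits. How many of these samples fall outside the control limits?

Compare each point to [7.3, 22.3]: sample 1 = 25.3 > UCL.

1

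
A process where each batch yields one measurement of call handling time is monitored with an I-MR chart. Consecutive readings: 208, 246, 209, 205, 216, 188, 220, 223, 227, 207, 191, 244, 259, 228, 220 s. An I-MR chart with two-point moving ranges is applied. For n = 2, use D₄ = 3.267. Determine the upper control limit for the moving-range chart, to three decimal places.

Moving ranges: 38, 37, 4, 11, 28, 32, 3, 4, 20, 16, 53, 15, 31, 8; M̄R̄ = 300.0000 / 14 = 21.4286
UCL_MR = D₄·M̄R̄ = 3.267 × 21.4286 = 70.0071

70.007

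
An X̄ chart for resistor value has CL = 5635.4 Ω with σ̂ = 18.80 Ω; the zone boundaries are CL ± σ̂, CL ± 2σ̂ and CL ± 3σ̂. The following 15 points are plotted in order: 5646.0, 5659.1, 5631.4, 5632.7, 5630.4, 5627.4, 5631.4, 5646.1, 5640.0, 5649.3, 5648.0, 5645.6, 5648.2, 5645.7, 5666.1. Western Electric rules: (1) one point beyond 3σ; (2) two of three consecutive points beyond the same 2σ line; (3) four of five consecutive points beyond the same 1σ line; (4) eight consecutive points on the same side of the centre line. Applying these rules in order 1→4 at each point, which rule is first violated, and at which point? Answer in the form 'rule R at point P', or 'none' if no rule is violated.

Zone of each point (C = within 1σ̂, B = 1σ̂–2σ̂, A = 2σ̂–3σ̂, * = beyond 3σ̂; sign = side of CL): 1:+C, 2:+B, 3:-C, 4:-C, 5:-C, 6:-C, 7:-C, 8:+C, 9:+C, 10:+C, 11:+C, 12:+C, 13:+C, 14:+C, 15:+B
Rule 4 (eight consecutive points on the same side of the centre line) is satisfied at point 15.

rule 4 at point 15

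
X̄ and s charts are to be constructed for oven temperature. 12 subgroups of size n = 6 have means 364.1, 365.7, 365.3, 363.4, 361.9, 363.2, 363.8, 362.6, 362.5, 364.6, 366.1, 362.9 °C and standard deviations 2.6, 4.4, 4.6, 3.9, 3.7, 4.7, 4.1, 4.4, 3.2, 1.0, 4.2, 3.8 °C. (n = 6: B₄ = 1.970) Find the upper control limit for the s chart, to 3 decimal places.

7.322

s̄ = (2.6 + 4.4 + 4.6 + 3.9 + 3.7 + 4.7 + 4.1 + 4.4 + 3.2 + 1.0 + 4.2 + 3.8) / 12 = 3.7167
UCL_s = B₄·s̄ = 1.970 × 3.7167 = 7.3218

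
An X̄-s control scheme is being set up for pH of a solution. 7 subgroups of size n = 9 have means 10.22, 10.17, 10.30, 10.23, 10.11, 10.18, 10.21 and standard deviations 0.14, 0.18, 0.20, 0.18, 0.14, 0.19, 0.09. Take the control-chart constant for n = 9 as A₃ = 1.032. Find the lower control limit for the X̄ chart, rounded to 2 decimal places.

X̄̄ = (10.22 + 10.17 + 10.30 + 10.23 + 10.11 + 10.18 + 10.21) / 7 = 10.2029
s̄ = (0.14 + 0.18 + 0.20 + 0.18 + 0.14 + 0.19 + 0.09) / 7 = 0.1600
LCL = X̄̄ − A₃·s̄ = 10.2029 − 1.032 × 0.1600 = 10.0377

10.04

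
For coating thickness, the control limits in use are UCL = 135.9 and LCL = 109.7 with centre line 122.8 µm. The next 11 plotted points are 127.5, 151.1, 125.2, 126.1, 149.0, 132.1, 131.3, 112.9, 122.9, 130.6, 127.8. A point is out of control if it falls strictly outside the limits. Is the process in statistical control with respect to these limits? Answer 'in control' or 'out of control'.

Compare each point to [109.7, 135.9]: sample 2 = 151.1 > UCL; sample 5 = 149.0 > UCL.

out of control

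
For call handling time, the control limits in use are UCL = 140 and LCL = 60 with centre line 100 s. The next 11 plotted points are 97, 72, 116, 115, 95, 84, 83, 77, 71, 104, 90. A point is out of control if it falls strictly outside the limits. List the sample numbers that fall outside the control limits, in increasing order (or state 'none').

none

All 11 points lie within [60, 140].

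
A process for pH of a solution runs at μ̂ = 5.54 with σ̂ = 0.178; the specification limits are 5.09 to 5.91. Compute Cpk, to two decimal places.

Cpu = (USL − μ̂) / (3σ̂) = (5.91 − 5.54) / (3 × 0.178) = 0.6929; Cpl = (μ̂ − LSL) / (3σ̂) = (5.54 − 5.09) / (3 × 0.178) = 0.8427; Cpk = min(Cpu, Cpl) = 0.6929

0.69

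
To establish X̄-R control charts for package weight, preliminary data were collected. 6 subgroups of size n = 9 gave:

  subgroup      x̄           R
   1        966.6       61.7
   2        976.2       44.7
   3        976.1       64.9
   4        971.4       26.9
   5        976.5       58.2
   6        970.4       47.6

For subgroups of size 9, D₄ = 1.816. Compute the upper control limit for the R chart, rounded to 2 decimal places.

R̄ = (61.7 + 44.7 + 64.9 + 26.9 + 58.2 + 47.6) / 6 = 304.0000 / 6 = 50.6667
UCL_R = D₄·R̄ = 1.816 × 50.6667 = 92.0107

92.01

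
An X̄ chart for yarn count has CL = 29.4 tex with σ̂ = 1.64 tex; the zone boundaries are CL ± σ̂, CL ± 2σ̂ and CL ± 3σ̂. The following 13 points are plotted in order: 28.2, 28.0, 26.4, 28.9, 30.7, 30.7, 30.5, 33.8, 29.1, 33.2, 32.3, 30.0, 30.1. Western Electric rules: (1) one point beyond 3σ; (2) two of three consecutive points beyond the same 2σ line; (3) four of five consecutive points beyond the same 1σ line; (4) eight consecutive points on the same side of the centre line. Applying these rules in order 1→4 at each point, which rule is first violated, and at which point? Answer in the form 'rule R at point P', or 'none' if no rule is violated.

rule 2 at point 10

Zone of each point (C = within 1σ̂, B = 1σ̂–2σ̂, A = 2σ̂–3σ̂, * = beyond 3σ̂; sign = side of CL): 1:-C, 2:-C, 3:-B, 4:-C, 5:+C, 6:+C, 7:+C, 8:+A, 9:-C, 10:+A, 11:+B, 12:+C, 13:+C
Rule 2 (two of three consecutive points beyond the same 2σ limit) is satisfied at point 10.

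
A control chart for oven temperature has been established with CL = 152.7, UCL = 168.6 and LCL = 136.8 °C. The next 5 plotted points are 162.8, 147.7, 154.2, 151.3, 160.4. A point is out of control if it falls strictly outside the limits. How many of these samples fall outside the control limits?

All 5 points lie within [136.8, 168.6].

0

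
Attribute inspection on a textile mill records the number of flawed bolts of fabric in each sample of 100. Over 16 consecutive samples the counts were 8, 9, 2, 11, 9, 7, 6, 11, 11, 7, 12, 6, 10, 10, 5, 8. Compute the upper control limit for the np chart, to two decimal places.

p̄ = Σdᵢ / (k·n) = 132 / (16 × 100) = 0.08250
UCL = np̄ + 3·√(np̄(1−p̄)) = 8.2500 + 3 × √(8.2500×0.91750) = 8.2500 + 3 × 2.7512 = 16.5037

16.50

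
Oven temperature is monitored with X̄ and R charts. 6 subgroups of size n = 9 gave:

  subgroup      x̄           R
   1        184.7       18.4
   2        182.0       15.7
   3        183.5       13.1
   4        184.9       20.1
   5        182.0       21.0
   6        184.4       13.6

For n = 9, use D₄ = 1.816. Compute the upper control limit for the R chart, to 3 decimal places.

R̄ = (18.4 + 15.7 + 13.1 + 20.1 + 21.0 + 13.6) / 6 = 101.9000 / 6 = 16.9833
UCL_R = D₄·R̄ = 1.816 × 16.9833 = 30.8417

30.842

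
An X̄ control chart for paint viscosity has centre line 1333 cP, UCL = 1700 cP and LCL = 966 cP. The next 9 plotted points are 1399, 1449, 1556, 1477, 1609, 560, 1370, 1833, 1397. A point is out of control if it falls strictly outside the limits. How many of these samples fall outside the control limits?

Compare each point to [966, 1700]: sample 6 = 560 < LCL; sample 8 = 1833 > UCL.

2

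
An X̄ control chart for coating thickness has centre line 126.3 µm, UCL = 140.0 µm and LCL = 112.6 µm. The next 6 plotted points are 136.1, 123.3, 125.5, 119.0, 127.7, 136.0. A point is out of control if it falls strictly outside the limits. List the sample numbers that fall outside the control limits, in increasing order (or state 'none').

none

All 6 points lie within [112.6, 140.0].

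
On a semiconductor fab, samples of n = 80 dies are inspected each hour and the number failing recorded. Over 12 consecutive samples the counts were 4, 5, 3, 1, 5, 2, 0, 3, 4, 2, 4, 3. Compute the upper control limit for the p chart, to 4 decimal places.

0.1012

p̄ = Σdᵢ / (k·n) = 36 / (12 × 80) = 0.03750
UCL = p̄ + 3·√(p̄(1−p̄)/n) = 0.03750 + 3 × √(0.03750×0.96250/80) = 0.03750 + 3 × 0.02124 = 0.10122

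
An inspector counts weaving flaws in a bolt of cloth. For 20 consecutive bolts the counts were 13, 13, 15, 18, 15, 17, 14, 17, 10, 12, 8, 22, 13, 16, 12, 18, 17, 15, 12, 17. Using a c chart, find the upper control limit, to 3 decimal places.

c̄ = (13 + 13 + 15 + 18 + 15 + 17 + 14 + 17 + 10 + 12 + 8 + 22 + 13 + 16 + 12 + 18 + 17 + 15 + 12 + 17) / 20 = 294 / 20 = 14.7000
UCL = c̄ + 3√c̄ = 14.7000 + 3 × √14.7000 = 14.7000 + 3 × 3.8341 = 26.2022

26.202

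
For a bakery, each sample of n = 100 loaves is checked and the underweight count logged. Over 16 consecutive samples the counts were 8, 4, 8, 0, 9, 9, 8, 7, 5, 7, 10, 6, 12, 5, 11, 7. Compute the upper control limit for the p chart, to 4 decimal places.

p̄ = Σdᵢ / (k·n) = 116 / (16 × 100) = 0.07250
UCL = p̄ + 3·√(p̄(1−p̄)/n) = 0.07250 + 3 × √(0.07250×0.92750/100) = 0.07250 + 3 × 0.02593 = 0.15029

0.1503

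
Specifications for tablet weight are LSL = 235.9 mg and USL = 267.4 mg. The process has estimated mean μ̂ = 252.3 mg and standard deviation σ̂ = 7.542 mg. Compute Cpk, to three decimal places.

Cpu = (USL − μ̂) / (3σ̂) = (267.4 − 252.3) / (3 × 7.542) = 0.6674; Cpl = (μ̂ − LSL) / (3σ̂) = (252.3 − 235.9) / (3 × 7.542) = 0.7248; Cpk = min(Cpu, Cpl) = 0.6674

0.667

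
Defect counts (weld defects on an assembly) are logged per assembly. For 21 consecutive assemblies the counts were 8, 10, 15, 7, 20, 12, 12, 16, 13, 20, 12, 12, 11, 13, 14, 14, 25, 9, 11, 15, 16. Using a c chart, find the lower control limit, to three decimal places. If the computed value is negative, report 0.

c̄ = (8 + 10 + 15 + 7 + 20 + 12 + 12 + 16 + 13 + 20 + 12 + 12 + 11 + 13 + 14 + 14 + 25 + 9 + 11 + 15 + 16) / 21 = 285 / 21 = 13.5714
LCL = c̄ − 3√c̄ = 13.5714 − 3 × 3.6839 = 2.5196

2.520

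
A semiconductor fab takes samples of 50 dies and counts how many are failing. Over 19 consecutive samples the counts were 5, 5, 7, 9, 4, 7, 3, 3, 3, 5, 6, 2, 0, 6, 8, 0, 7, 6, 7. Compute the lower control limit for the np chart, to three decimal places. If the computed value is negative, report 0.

p̄ = Σdᵢ / (k·n) = 93 / (19 × 50) = 0.09789
LCL = np̄ − 3·√(np̄(1−p̄)) = 4.8947 − 3 × 2.1013 = -1.4092 → 0 (negative, so LCL = 0)

0.000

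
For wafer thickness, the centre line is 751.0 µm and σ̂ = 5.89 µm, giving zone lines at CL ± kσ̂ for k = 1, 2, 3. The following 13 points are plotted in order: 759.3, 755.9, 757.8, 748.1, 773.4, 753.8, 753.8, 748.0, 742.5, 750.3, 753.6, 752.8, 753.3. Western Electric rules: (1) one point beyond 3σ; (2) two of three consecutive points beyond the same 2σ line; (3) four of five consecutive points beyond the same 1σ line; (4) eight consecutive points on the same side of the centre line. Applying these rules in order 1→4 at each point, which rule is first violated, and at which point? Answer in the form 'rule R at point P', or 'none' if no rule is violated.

Zone of each point (C = within 1σ̂, B = 1σ̂–2σ̂, A = 2σ̂–3σ̂, * = beyond 3σ̂; sign = side of CL): 1:+B, 2:+C, 3:+B, 4:-C, 5:+*, 6:+C, 7:+C, 8:-C, 9:-B, 10:-C, 11:+C, 12:+C, 13:+C
Rule 1 (one point beyond the 3σ limits) is satisfied at point 5.

rule 1 at point 5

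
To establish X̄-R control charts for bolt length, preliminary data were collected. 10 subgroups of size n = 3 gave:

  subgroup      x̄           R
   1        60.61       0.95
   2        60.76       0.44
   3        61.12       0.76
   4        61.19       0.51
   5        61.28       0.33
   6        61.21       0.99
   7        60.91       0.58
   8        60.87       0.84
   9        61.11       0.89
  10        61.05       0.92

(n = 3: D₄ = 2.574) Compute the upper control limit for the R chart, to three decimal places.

1.856

R̄ = (0.95 + 0.44 + 0.76 + 0.51 + 0.33 + 0.99 + 0.58 + 0.84 + 0.89 + 0.92) / 10 = 7.2100 / 10 = 0.7210
UCL_R = D₄·R̄ = 2.574 × 0.7210 = 1.8559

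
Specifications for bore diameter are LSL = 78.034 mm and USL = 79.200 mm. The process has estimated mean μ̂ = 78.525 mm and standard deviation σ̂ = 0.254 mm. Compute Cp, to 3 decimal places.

Cp = (USL − LSL) / (6σ̂) = (79.200 − 78.034) / (6 × 0.254) = 1.1660 / 1.5240 = 0.7651

0.765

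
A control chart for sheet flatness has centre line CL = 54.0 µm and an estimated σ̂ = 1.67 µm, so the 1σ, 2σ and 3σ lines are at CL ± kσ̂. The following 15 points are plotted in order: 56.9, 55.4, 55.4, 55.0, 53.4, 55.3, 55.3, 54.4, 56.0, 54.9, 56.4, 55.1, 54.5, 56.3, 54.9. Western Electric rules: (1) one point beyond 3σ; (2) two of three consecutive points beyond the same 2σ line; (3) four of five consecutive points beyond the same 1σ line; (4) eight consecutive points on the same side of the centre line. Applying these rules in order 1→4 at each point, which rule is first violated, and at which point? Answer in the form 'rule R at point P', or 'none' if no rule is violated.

rule 4 at point 13

Zone of each point (C = within 1σ̂, B = 1σ̂–2σ̂, A = 2σ̂–3σ̂, * = beyond 3σ̂; sign = side of CL): 1:+B, 2:+C, 3:+C, 4:+C, 5:-C, 6:+C, 7:+C, 8:+C, 9:+B, 10:+C, 11:+B, 12:+C, 13:+C, 14:+B, 15:+C
Rule 4 (eight consecutive points on the same side of the centre line) is satisfied at point 13.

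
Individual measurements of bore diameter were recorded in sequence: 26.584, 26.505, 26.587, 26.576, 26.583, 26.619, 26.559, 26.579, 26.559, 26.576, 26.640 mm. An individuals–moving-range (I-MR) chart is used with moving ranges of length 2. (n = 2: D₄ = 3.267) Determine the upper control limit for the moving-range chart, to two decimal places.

0.13

Moving ranges: 0.079, 0.082, 0.011, 0.007, 0.036, 0.060, 0.020, 0.020, 0.017, 0.064; M̄R̄ = 0.3960 / 10 = 0.0396
UCL_MR = D₄·M̄R̄ = 3.267 × 0.0396 = 0.1294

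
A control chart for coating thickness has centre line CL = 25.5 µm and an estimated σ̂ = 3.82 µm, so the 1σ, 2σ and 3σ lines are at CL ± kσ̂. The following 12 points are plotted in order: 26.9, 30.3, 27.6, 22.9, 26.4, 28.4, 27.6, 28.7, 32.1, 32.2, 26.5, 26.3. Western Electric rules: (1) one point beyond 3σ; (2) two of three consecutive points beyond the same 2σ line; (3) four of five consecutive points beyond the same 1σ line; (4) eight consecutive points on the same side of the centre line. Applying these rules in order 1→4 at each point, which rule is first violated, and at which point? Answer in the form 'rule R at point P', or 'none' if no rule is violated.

rule 4 at point 12

Zone of each point (C = within 1σ̂, B = 1σ̂–2σ̂, A = 2σ̂–3σ̂, * = beyond 3σ̂; sign = side of CL): 1:+C, 2:+B, 3:+C, 4:-C, 5:+C, 6:+C, 7:+C, 8:+C, 9:+B, 10:+B, 11:+C, 12:+C
Rule 4 (eight consecutive points on the same side of the centre line) is satisfied at point 12.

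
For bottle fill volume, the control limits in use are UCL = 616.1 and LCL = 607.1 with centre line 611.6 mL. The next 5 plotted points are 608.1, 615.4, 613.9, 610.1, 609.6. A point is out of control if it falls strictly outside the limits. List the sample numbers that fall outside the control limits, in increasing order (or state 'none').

All 5 points lie within [607.1, 616.1].

none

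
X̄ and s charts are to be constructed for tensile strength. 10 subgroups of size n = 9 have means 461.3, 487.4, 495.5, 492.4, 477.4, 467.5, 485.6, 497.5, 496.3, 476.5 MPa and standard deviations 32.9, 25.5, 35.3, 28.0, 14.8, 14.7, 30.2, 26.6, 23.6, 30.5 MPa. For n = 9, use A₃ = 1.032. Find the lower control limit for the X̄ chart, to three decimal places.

456.691

X̄̄ = (461.3 + 487.4 + 495.5 + 492.4 + 477.4 + 467.5 + 485.6 + 497.5 + 496.3 + 476.5) / 10 = 483.7400
s̄ = (32.9 + 25.5 + 35.3 + 28.0 + 14.8 + 14.7 + 30.2 + 26.6 + 23.6 + 30.5) / 10 = 26.2100
LCL = X̄̄ − A₃·s̄ = 483.7400 − 1.032 × 26.2100 = 456.6913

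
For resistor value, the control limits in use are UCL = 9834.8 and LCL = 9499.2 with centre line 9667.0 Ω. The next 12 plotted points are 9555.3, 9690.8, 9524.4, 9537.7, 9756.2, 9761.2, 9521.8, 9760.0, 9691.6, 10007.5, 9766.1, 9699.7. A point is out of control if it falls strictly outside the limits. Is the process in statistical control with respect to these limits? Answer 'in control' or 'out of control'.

out of control

Compare each point to [9499.2, 9834.8]: sample 10 = 10007.5 > UCL.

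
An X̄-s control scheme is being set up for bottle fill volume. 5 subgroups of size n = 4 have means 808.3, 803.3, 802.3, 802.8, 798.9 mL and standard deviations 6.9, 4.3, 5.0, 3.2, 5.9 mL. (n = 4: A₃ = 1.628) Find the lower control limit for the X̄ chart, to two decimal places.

794.88

X̄̄ = (808.3 + 803.3 + 802.3 + 802.8 + 798.9) / 5 = 803.1200
s̄ = (6.9 + 4.3 + 5.0 + 3.2 + 5.9) / 5 = 5.0600
LCL = X̄̄ − A₃·s̄ = 803.1200 − 1.628 × 5.0600 = 794.8823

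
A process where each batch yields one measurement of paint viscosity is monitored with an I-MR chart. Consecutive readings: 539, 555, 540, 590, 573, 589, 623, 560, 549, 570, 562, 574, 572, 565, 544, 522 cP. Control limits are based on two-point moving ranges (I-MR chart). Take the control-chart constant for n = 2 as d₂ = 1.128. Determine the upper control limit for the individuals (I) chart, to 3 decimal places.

X̄ = (539 + 555 + 540 + 590 + 573 + 589 + 623 + 560 + 549 + 570 + 562 + 574 + 572 + 565 + 544 + 522) / 16 = 564.1875
Moving ranges: 16, 15, 50, 17, 16, 34, 63, 11, 21, 8, 12, 2, 7, 21, 22; M̄R̄ = 315.0000 / 15 = 21.0000
UCL = X̄ + 3·M̄R̄/d₂ = 564.1875 + 3 × 21.0000 / 1.128 = 620.0386

620.039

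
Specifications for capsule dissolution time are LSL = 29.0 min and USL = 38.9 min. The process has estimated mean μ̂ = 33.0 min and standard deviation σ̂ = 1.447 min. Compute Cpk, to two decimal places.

Cpu = (USL − μ̂) / (3σ̂) = (38.9 − 33.0) / (3 × 1.447) = 1.3591; Cpl = (μ̂ − LSL) / (3σ̂) = (33.0 − 29.0) / (3 × 1.447) = 0.9214; Cpk = min(Cpu, Cpl) = 0.9214

0.92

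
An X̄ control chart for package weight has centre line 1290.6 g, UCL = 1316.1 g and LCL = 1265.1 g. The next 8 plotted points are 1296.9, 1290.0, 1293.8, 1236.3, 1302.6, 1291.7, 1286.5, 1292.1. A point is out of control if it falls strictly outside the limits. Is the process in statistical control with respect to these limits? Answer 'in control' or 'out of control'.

Compare each point to [1265.1, 1316.1]: sample 4 = 1236.3 < LCL.

out of control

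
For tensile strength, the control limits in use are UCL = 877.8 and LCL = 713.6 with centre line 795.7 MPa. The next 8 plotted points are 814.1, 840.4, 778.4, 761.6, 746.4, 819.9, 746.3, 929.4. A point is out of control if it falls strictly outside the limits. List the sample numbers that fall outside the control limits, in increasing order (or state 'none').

Compare each point to [713.6, 877.8]: sample 8 = 929.4 > UCL.

8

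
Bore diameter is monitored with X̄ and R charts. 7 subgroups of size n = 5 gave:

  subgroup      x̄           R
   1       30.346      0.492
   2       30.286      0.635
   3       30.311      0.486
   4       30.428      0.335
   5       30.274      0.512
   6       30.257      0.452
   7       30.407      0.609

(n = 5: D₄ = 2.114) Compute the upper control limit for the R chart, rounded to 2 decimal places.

1.06

R̄ = (0.492 + 0.635 + 0.486 + 0.335 + 0.512 + 0.452 + 0.609) / 7 = 3.5210 / 7 = 0.5030
UCL_R = D₄·R̄ = 2.114 × 0.5030 = 1.0633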